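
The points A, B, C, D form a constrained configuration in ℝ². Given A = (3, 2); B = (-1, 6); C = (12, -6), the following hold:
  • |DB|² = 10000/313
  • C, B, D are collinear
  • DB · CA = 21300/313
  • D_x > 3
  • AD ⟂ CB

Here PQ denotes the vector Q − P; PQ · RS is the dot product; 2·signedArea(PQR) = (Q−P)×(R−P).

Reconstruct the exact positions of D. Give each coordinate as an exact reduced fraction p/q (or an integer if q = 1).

1. D_x = 987/313  [C, B, D are collinear ∩ AD ⟂ CB]
2. D_y = 678/313  [C, B, D are collinear ∩ AD ⟂ CB]
   → D = (987/313, 678/313)

D = (987/313, 678/313)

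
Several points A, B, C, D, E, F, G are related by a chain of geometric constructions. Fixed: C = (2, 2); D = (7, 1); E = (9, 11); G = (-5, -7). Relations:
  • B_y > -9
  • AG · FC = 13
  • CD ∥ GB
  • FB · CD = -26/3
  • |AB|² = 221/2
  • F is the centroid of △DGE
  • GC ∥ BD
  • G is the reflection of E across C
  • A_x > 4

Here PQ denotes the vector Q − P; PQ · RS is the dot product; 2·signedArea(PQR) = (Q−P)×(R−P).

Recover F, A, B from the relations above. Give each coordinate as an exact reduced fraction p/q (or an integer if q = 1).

1. F_x = 11/3  [F is the centroid of △DGE]
2. F_y = 5/3  [F is the centroid of △DGE]
   → F = (11/3, 5/3)
3. B_x = 0  [GC ∥ BD ∩ CD ∥ GB]
4. B_y = -8  [GC ∥ BD ∩ CD ∥ GB]
   → B = (0, -8)
5. A_x = 9/2  [line 5/3·x + -1/3·y + -7 = 0 ∩ |AB|² = 221/2]
6. A_y = 3/2  [line 5/3·x + -1/3·y + -7 = 0 ∩ |AB|² = 221/2]
   → A = (9/2, 3/2)

A = (9/2, 3/2)
B = (0, -8)
F = (11/3, 5/3)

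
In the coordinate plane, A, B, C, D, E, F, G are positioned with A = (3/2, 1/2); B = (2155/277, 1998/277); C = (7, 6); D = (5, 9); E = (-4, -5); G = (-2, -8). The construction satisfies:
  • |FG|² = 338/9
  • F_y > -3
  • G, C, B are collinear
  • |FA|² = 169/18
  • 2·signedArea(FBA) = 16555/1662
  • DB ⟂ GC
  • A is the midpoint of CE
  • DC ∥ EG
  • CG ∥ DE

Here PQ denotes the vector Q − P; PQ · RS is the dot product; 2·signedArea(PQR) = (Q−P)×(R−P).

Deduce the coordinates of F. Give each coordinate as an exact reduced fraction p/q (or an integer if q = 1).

F = (1/3, -7/3)

1. F_x = 1/3  [line 3719/554·x + -3479/554·y + -14036/831 = 0 ∩ |FG|² = 338/9]
2. F_y = -7/3  [line 3719/554·x + -3479/554·y + -14036/831 = 0 ∩ |FG|² = 338/9]
   → F = (1/3, -7/3)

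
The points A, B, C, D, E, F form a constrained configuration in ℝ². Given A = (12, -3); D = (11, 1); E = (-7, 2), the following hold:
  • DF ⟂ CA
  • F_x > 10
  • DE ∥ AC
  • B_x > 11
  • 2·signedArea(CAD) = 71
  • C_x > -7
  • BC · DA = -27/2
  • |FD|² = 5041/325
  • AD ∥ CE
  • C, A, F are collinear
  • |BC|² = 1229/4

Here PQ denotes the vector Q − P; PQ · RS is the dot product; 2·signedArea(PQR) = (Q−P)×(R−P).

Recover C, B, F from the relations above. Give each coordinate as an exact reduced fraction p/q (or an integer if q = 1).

1. C_x = -6  [AD ∥ CE ∩ DE ∥ AC]
2. C_y = -2  [AD ∥ CE ∩ DE ∥ AC]
   → C = (-6, -2)
3. B_x = 23/2  [line -1·x + 4·y + 31/2 = 0 ∩ |BC|² = 1229/4]
4. B_y = -1  [line -1·x + 4·y + 31/2 = 0 ∩ |BC|² = 1229/4]
   → B = (23/2, -1)
5. F_x = 3504/325  [C, A, F are collinear ∩ DF ⟂ CA]
6. F_y = -953/325  [C, A, F are collinear ∩ DF ⟂ CA]
   → F = (3504/325, -953/325)

B = (23/2, -1)
C = (-6, -2)
F = (3504/325, -953/325)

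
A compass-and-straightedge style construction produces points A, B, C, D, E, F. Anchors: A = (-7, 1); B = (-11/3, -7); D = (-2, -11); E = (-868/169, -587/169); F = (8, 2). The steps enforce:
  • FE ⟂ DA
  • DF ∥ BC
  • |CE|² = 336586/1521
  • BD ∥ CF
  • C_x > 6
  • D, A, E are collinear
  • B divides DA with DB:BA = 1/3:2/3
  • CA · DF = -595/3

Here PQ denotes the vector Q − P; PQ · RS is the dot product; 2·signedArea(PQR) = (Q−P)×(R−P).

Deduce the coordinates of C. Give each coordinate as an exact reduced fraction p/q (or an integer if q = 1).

1. C_x = 19/3  [BD ∥ CF ∩ DF ∥ BC]
2. C_y = 6  [BD ∥ CF ∩ DF ∥ BC]
   → C = (19/3, 6)

C = (19/3, 6)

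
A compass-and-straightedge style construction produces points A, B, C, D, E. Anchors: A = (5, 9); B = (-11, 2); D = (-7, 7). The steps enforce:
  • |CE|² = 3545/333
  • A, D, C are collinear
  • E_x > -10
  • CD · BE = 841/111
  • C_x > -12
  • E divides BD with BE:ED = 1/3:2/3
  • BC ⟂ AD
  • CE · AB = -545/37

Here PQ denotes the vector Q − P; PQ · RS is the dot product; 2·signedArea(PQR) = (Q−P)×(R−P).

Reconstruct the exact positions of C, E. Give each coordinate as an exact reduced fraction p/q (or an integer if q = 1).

C = (-433/37, 230/37)
E = (-29/3, 11/3)

1. C_x = -433/37  [A, D, C are collinear ∩ BC ⟂ AD]
2. C_y = 230/37  [A, D, C are collinear ∩ BC ⟂ AD]
   → C = (-433/37, 230/37)
3. E_x = -29/3  [E divides BD with BE:ED = 1/3:2/3]
4. E_y = 11/3  [E divides BD with BE:ED = 1/3:2/3]
   → E = (-29/3, 11/3)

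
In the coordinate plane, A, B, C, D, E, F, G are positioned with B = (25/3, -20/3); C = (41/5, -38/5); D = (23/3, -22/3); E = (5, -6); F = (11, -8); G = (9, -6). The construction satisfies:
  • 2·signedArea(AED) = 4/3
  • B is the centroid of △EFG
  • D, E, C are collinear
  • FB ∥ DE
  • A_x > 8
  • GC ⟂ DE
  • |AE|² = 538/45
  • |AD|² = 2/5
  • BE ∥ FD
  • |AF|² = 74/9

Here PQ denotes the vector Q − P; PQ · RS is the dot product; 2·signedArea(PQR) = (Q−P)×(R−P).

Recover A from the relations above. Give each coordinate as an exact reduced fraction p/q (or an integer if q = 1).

A = (124/15, -107/15)

1. A_x = 124/15  [line 4/3·x + 8/3·y + 8 = 0 ∩ |AD|² = 2/5]
2. A_y = -107/15  [line 4/3·x + 8/3·y + 8 = 0 ∩ |AD|² = 2/5]
   → A = (124/15, -107/15)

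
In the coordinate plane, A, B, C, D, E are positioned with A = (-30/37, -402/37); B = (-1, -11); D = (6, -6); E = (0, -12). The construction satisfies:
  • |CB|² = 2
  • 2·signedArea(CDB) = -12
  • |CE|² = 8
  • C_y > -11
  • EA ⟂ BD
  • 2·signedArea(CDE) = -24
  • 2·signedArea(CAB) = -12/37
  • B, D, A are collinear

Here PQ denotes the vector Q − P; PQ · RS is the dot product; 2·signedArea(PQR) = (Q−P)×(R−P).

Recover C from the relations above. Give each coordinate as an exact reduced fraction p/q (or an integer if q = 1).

C = (-2, -10)

1. C_x = -2  [2·signedArea(CDB) = -12 ∩ 2·signedArea(CDE) = -24]
2. C_y = -10  [2·signedArea(CDB) = -12 ∩ 2·signedArea(CDE) = -24]
   → C = (-2, -10)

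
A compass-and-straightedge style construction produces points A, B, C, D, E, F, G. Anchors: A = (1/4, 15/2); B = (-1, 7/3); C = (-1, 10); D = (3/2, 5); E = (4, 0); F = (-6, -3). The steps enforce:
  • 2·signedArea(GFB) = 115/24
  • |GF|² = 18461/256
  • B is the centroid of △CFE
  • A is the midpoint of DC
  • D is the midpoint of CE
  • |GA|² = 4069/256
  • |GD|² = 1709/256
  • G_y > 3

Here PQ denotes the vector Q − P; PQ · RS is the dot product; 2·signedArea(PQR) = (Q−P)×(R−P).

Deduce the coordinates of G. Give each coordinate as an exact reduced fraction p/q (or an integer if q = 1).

1. G_x = -11/16  [line -16/3·x + 5·y + -523/24 = 0 ∩ |GF|² = 18461/256]
2. G_y = 29/8  [line -16/3·x + 5·y + -523/24 = 0 ∩ |GF|² = 18461/256]
   → G = (-11/16, 29/8)

G = (-11/16, 29/8)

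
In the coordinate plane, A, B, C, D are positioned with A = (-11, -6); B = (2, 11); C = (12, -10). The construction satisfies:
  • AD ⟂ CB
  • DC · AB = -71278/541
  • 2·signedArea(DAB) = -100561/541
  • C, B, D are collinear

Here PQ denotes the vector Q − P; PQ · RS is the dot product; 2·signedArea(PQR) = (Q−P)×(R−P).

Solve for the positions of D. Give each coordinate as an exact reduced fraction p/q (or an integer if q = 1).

D = (3352/541, 1184/541)

1. D_x = 3352/541  [C, B, D are collinear ∩ AD ⟂ CB]
2. D_y = 1184/541  [C, B, D are collinear ∩ AD ⟂ CB]
   → D = (3352/541, 1184/541)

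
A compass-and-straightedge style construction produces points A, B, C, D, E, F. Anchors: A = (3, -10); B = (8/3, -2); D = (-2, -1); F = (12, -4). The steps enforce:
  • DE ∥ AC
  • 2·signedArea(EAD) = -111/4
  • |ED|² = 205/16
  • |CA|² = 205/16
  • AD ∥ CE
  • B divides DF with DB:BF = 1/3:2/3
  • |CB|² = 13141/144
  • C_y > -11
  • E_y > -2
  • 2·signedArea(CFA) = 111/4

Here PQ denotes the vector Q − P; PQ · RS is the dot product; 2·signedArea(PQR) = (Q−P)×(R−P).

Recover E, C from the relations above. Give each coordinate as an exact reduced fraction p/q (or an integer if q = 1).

1. C_x = 13/2  [line 6·x + -9·y + -543/4 = 0 ∩ |CA|² = 205/16]
2. C_y = -43/4  [line 6·x + -9·y + -543/4 = 0 ∩ |CA|² = 205/16]
   → C = (13/2, -43/4)
3. E_x = 3/2  [2·signedArea(EAD) = -111/4 ∩ DE ∥ AC]
4. E_y = -7/4  [2·signedArea(EAD) = -111/4 ∩ DE ∥ AC]
   → E = (3/2, -7/4)

C = (13/2, -43/4)
E = (3/2, -7/4)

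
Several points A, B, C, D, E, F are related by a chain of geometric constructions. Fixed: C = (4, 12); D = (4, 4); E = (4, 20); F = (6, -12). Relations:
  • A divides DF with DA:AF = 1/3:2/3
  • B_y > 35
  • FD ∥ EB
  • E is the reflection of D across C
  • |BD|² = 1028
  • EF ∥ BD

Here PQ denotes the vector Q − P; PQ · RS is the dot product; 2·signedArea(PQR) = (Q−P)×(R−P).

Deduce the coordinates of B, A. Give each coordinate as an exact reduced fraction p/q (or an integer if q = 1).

A = (14/3, -4/3)
B = (2, 36)

1. B_x = 2  [EF ∥ BD ∩ FD ∥ EB]
2. B_y = 36  [EF ∥ BD ∩ FD ∥ EB]
   → B = (2, 36)
3. A_x = 14/3  [A divides DF with DA:AF = 1/3:2/3]
4. A_y = -4/3  [A divides DF with DA:AF = 1/3:2/3]
   → A = (14/3, -4/3)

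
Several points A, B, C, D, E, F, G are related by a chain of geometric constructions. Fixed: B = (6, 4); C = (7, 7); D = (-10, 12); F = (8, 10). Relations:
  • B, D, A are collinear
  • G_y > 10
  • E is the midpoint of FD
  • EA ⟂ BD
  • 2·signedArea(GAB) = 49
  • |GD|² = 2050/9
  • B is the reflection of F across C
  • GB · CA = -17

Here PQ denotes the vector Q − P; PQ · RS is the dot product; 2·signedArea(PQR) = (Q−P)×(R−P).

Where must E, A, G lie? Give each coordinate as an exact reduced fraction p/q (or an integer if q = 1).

1. E_x = -1  [E is the midpoint of FD]
2. E_y = 11  [E is the midpoint of FD]
   → E = (-1, 11)
3. A_x = -12/5  [B, D, A are collinear ∩ EA ⟂ BD]
4. A_y = 41/5  [B, D, A are collinear ∩ EA ⟂ BD]
   → A = (-12/5, 41/5)
5. G_x = 5  [GB · CA = -17 ∩ 2·signedArea(GAB) = 49]
6. G_y = 31/3  [GB · CA = -17 ∩ 2·signedArea(GAB) = 49]
   → G = (5, 31/3)

A = (-12/5, 41/5)
E = (-1, 11)
G = (5, 31/3)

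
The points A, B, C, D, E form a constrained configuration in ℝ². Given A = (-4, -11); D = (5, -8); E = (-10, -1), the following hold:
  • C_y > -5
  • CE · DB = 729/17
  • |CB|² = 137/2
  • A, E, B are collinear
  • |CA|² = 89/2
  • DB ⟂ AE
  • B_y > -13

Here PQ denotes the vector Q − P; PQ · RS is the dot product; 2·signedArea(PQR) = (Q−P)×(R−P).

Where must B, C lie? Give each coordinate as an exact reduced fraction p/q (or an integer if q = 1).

1. B_x = -50/17  [A, E, B are collinear ∩ DB ⟂ AE]
2. B_y = -217/17  [A, E, B are collinear ∩ DB ⟂ AE]
   → B = (-50/17, -217/17)
3. C_x = -5/2  [line 135/17·x + 81/17·y + 702/17 = 0 ∩ |CB|² = 137/2]
4. C_y = -9/2  [line 135/17·x + 81/17·y + 702/17 = 0 ∩ |CB|² = 137/2]
   → C = (-5/2, -9/2)

B = (-50/17, -217/17)
C = (-5/2, -9/2)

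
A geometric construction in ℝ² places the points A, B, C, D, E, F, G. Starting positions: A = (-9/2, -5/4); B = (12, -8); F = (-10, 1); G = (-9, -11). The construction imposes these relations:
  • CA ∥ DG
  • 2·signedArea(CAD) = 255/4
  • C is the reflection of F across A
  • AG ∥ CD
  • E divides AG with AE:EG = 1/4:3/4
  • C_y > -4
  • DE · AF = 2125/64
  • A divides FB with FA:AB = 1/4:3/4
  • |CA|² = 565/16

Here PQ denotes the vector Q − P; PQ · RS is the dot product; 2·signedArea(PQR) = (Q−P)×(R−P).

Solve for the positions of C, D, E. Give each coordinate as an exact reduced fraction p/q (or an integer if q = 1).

1. C_x = 1  [C is the reflection of F across A]
2. C_y = -7/2  [C is the reflection of F across A]
   → C = (1, -7/2)
3. D_x = -7/2  [CA ∥ DG ∩ AG ∥ CD]
4. D_y = -53/4  [CA ∥ DG ∩ AG ∥ CD]
   → D = (-7/2, -53/4)
5. E_x = -45/8  [E divides AG with AE:EG = 1/4:3/4]
6. E_y = -59/16  [E divides AG with AE:EG = 1/4:3/4]
   → E = (-45/8, -59/16)

C = (1, -7/2)
D = (-7/2, -53/4)
E = (-45/8, -59/16)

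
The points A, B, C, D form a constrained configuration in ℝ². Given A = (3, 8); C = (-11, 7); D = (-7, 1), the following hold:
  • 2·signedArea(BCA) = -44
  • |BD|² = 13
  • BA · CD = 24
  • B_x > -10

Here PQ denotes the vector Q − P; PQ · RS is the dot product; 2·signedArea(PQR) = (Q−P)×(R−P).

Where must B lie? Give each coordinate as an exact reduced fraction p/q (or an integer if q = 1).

1. B_x = -9  [2·signedArea(BCA) = -44 ∩ BA · CD = 24]
2. B_y = 4  [2·signedArea(BCA) = -44 ∩ BA · CD = 24]
   → B = (-9, 4)

B = (-9, 4)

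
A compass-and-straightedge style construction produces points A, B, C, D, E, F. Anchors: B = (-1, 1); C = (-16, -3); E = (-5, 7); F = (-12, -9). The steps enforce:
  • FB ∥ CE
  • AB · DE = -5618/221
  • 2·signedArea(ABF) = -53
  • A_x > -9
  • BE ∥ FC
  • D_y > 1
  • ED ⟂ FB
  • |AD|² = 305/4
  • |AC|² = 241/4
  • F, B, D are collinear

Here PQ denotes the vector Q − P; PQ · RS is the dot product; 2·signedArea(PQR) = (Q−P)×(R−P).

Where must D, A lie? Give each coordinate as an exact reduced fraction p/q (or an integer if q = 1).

A = (-17/2, -1)
D = (-45/221, 381/221)

1. D_x = -45/221  [F, B, D are collinear ∩ ED ⟂ FB]
2. D_y = 381/221  [F, B, D are collinear ∩ ED ⟂ FB]
   → D = (-45/221, 381/221)
3. A_x = -17/2  [line 10·x + -11·y + 74 = 0 ∩ |AC|² = 241/4]
4. A_y = -1  [line 10·x + -11·y + 74 = 0 ∩ |AC|² = 241/4]
   → A = (-17/2, -1)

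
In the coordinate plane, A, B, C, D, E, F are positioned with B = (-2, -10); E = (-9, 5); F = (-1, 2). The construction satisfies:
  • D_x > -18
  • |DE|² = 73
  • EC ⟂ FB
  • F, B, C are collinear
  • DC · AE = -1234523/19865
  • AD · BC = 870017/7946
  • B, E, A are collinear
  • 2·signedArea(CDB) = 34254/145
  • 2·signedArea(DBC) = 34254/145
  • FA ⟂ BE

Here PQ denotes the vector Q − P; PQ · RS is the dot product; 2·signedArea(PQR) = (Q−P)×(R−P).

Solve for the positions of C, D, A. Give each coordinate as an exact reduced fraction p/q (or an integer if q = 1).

1. C_x = -117/145  [F, B, C are collinear ∩ EC ⟂ FB]
2. C_y = 626/145  [F, B, C are collinear ∩ EC ⟂ FB]
   → C = (-117/145, 626/145)
3. A_x = -1759/274  [B, E, A are collinear ∩ FA ⟂ BE]
4. A_y = -145/274  [B, E, A are collinear ∩ FA ⟂ BE]
   → A = (-1759/274, -145/274)
5. D_x = -17  [DC · AE = -1234523/19865 ∩ 2·signedArea(CDB) = 34254/145]
6. D_y = 8  [DC · AE = -1234523/19865 ∩ 2·signedArea(CDB) = 34254/145]
   → D = (-17, 8)

A = (-1759/274, -145/274)
C = (-117/145, 626/145)
D = (-17, 8)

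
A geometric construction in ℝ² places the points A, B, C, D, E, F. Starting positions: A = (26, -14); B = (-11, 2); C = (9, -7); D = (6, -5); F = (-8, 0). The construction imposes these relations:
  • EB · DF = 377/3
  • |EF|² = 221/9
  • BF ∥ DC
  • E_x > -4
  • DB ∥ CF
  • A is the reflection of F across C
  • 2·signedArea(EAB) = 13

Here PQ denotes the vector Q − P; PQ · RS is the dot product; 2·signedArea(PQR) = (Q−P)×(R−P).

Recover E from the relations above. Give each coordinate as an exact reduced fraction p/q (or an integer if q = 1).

E = (-10/3, -5/3)

1. E_x = -10/3  [2·signedArea(EAB) = 13 ∩ EB · DF = 377/3]
2. E_y = -5/3  [2·signedArea(EAB) = 13 ∩ EB · DF = 377/3]
   → E = (-10/3, -5/3)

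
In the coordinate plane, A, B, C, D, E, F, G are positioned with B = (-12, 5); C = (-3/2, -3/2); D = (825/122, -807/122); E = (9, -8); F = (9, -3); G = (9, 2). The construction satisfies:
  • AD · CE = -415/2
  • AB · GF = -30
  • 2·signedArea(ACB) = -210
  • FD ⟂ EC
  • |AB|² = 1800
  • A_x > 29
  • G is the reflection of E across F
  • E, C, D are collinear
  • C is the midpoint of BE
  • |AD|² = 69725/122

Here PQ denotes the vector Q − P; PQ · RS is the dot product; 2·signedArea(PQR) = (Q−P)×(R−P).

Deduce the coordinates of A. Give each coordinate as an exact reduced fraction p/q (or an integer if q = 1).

1. A_x = 30  [AD · CE = -415/2 ∩ 2·signedArea(ACB) = -210]
2. A_y = -1  [AD · CE = -415/2 ∩ 2·signedArea(ACB) = -210]
   → A = (30, -1)

A = (30, -1)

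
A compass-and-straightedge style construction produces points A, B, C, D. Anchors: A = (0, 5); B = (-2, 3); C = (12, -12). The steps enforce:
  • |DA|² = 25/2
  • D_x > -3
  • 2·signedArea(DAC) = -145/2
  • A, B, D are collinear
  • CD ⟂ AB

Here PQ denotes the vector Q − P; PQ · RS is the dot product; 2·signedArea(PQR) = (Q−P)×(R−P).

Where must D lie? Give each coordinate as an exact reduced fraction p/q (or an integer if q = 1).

D = (-5/2, 5/2)

1. D_x = -5/2  [A, B, D are collinear ∩ CD ⟂ AB]
2. D_y = 5/2  [A, B, D are collinear ∩ CD ⟂ AB]
   → D = (-5/2, 5/2)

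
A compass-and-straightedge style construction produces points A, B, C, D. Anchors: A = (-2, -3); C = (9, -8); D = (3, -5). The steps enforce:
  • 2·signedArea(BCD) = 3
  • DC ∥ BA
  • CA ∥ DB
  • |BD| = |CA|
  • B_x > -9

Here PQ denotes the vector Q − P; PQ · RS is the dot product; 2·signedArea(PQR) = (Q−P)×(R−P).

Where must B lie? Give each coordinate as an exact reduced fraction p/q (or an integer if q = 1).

B = (-8, 0)

1. B_x = -8  [DC ∥ BA ∩ CA ∥ DB]
2. B_y = 0  [DC ∥ BA ∩ CA ∥ DB]
   → B = (-8, 0)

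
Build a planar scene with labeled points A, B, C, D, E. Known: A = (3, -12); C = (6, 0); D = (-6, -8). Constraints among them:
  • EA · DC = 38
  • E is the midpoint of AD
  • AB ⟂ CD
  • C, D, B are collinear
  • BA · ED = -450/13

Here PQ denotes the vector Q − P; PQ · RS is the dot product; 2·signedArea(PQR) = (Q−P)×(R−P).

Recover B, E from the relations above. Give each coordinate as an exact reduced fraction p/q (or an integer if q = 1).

B = (-21/13, -66/13)
E = (-3/2, -10)

1. B_x = -21/13  [C, D, B are collinear ∩ AB ⟂ CD]
2. B_y = -66/13  [C, D, B are collinear ∩ AB ⟂ CD]
   → B = (-21/13, -66/13)
3. E_x = -3/2  [E is the midpoint of AD]
4. E_y = -10  [E is the midpoint of AD]
   → E = (-3/2, -10)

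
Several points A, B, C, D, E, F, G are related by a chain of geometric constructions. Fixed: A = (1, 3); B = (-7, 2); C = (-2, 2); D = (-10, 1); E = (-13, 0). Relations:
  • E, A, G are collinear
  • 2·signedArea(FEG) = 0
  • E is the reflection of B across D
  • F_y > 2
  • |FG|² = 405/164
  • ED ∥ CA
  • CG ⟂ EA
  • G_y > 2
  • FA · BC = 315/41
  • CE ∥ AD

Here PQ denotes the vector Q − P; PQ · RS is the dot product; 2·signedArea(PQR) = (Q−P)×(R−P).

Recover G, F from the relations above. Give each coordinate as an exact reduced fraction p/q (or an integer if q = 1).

F = (-22/41, 219/82)
G = (-85/41, 96/41)

1. G_x = -85/41  [E, A, G are collinear ∩ CG ⟂ EA]
2. G_y = 96/41  [E, A, G are collinear ∩ CG ⟂ EA]
   → G = (-85/41, 96/41)
3. F_x = -22/41  [2·signedArea(FEG) = 0 ∩ FA · BC = 315/41]
4. F_y = 219/82  [2·signedArea(FEG) = 0 ∩ FA · BC = 315/41]
   → F = (-22/41, 219/82)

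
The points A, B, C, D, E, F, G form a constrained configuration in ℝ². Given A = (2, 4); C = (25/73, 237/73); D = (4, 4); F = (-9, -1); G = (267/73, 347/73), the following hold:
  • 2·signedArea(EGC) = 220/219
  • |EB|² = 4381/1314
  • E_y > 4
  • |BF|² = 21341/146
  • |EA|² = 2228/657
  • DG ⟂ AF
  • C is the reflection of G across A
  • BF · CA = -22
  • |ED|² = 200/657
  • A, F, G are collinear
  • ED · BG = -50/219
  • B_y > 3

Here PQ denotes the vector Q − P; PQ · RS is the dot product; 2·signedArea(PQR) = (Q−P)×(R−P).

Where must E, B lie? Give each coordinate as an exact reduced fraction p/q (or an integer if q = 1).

B = (317/146, 529/146)
E = (826/219, 986/219)

1. E_x = 826/219  [line 110/73·x + -242/73·y + 2024/219 = 0 ∩ |ED|² = 200/657]
2. E_y = 986/219  [line 110/73·x + -242/73·y + 2024/219 = 0 ∩ |ED|² = 200/657]
   → E = (826/219, 986/219)
3. B_x = 317/146  [ED · BG = -50/219 ∩ BF · CA = -22]
4. B_y = 529/146  [ED · BG = -50/219 ∩ BF · CA = -22]
   → B = (317/146, 529/146)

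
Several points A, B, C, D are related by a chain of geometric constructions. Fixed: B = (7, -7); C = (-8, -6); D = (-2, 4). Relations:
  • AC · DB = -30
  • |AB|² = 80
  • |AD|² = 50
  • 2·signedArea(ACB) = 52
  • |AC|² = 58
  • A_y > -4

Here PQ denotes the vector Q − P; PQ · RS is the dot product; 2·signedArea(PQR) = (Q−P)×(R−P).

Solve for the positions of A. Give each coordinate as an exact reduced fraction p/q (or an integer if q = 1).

A = (-1, -3)

1. A_x = -1  [AC · DB = -30 ∩ 2·signedArea(ACB) = 52]
2. A_y = -3  [AC · DB = -30 ∩ 2·signedArea(ACB) = 52]
   → A = (-1, -3)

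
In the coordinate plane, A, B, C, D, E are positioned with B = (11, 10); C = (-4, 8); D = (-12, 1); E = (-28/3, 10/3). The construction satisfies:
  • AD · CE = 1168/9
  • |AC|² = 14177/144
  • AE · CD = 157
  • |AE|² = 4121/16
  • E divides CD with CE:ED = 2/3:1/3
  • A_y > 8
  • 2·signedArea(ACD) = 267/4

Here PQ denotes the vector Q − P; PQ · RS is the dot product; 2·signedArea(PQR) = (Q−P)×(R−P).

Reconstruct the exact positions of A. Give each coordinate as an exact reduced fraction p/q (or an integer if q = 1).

1. A_x = 71/12  [AE · CD = 157 ∩ 2·signedArea(ACD) = 267/4]
2. A_y = 25/3  [AE · CD = 157 ∩ 2·signedArea(ACD) = 267/4]
   → A = (71/12, 25/3)

A = (71/12, 25/3)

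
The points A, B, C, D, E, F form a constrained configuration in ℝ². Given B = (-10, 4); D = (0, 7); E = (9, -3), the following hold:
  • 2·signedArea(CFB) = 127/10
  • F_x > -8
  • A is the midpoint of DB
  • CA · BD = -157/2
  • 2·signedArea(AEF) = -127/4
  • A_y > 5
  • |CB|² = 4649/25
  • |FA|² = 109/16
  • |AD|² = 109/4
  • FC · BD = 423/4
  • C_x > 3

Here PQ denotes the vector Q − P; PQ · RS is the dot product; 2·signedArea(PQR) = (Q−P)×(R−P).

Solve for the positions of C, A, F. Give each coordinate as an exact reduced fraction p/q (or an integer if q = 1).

1. A_x = -5  [A is the midpoint of DB]
2. A_y = 11/2  [A is the midpoint of DB]
   → A = (-5, 11/2)
3. C_x = 18/5  [line -10·x + -3·y + 45 = 0 ∩ |CB|² = 4649/25]
4. C_y = 3  [line -10·x + -3·y + 45 = 0 ∩ |CB|² = 4649/25]
   → C = (18/5, 3)
5. F_x = -15/2  [FC · BD = 423/4 ∩ 2·signedArea(AEF) = -127/4]
6. F_y = 19/4  [FC · BD = 423/4 ∩ 2·signedArea(AEF) = -127/4]
   → F = (-15/2, 19/4)

A = (-5, 11/2)
C = (18/5, 3)
F = (-15/2, 19/4)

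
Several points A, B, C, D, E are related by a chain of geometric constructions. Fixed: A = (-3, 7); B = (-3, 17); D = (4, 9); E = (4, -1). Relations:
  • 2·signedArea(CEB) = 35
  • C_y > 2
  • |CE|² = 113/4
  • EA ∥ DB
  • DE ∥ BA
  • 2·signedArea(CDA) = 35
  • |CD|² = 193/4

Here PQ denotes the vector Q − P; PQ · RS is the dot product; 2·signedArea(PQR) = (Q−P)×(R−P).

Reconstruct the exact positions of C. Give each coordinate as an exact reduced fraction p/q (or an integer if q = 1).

C = (1/2, 3)

1. C_x = 1/2  [2·signedArea(CDA) = 35 ∩ 2·signedArea(CEB) = 35]
2. C_y = 3  [2·signedArea(CDA) = 35 ∩ 2·signedArea(CEB) = 35]
   → C = (1/2, 3)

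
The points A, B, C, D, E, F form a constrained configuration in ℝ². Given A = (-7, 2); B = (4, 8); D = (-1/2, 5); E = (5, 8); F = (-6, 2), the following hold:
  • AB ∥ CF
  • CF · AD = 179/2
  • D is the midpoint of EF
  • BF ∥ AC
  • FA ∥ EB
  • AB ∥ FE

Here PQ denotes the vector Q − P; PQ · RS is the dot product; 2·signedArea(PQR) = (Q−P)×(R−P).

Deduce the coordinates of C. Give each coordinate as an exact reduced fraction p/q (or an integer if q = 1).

C = (-17, -4)

1. C_x = -17  [AB ∥ CF ∩ BF ∥ AC]
2. C_y = -4  [AB ∥ CF ∩ BF ∥ AC]
   → C = (-17, -4)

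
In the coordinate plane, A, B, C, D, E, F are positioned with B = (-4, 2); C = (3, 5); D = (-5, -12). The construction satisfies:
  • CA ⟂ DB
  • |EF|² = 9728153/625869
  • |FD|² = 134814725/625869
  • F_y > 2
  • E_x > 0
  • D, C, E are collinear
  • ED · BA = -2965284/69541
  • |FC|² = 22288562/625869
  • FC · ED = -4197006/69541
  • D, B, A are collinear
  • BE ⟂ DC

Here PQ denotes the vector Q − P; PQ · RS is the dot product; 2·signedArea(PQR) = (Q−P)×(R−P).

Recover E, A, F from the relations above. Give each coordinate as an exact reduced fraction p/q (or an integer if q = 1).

1. E_x = 203/353  [D, C, E are collinear ∩ BE ⟂ DC]
2. E_y = -54/353  [D, C, E are collinear ∩ BE ⟂ DC]
   → E = (203/353, -54/353)
3. A_x = -739/197  [D, B, A are collinear ∩ CA ⟂ DB]
4. A_y = 1080/197  [D, B, A are collinear ∩ CA ⟂ DB]
   → A = (-739/197, 1080/197)
5. F_x = -499040/208623  [line 1968/353·x + 4182/353·y + -1085352/69541 = 0 ∩ |FC|² = 22288562/625869]
6. F_y = 509684/208623  [line 1968/353·x + 4182/353·y + -1085352/69541 = 0 ∩ |FC|² = 22288562/625869]
   → F = (-499040/208623, 509684/208623)

A = (-739/197, 1080/197)
E = (203/353, -54/353)
F = (-499040/208623, 509684/208623)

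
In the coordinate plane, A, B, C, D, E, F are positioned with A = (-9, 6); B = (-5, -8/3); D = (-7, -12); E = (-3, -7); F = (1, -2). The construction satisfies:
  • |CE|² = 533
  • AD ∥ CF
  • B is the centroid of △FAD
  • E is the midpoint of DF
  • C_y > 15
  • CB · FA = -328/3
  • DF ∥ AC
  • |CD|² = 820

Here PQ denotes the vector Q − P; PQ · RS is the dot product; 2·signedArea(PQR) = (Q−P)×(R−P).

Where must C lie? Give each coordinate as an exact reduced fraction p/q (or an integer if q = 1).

C = (-1, 16)

1. C_x = -1  [AD ∥ CF ∩ DF ∥ AC]
2. C_y = 16  [AD ∥ CF ∩ DF ∥ AC]
   → C = (-1, 16)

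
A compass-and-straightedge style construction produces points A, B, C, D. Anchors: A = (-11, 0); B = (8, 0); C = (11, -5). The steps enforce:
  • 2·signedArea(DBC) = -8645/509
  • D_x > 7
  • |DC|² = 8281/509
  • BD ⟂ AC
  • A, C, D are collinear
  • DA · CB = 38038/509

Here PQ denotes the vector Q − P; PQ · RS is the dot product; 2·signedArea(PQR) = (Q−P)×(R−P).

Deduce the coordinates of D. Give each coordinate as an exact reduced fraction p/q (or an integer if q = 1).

1. D_x = 3597/509  [A, C, D are collinear ∩ BD ⟂ AC]
2. D_y = -2090/509  [A, C, D are collinear ∩ BD ⟂ AC]
   → D = (3597/509, -2090/509)

D = (3597/509, -2090/509)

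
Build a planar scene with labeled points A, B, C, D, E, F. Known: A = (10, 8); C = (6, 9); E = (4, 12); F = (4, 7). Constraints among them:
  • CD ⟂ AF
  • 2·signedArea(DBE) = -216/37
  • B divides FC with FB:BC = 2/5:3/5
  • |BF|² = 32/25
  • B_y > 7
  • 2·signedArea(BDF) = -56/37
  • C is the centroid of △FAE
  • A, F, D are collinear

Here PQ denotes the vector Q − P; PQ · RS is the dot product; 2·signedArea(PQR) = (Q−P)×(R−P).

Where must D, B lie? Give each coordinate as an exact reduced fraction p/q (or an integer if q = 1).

B = (24/5, 39/5)
D = (232/37, 273/37)

1. D_x = 232/37  [A, F, D are collinear ∩ CD ⟂ AF]
2. D_y = 273/37  [A, F, D are collinear ∩ CD ⟂ AF]
   → D = (232/37, 273/37)
3. B_x = 24/5  [B divides FC with FB:BC = 2/5:3/5]
4. B_y = 39/5  [B divides FC with FB:BC = 2/5:3/5]
   → B = (24/5, 39/5)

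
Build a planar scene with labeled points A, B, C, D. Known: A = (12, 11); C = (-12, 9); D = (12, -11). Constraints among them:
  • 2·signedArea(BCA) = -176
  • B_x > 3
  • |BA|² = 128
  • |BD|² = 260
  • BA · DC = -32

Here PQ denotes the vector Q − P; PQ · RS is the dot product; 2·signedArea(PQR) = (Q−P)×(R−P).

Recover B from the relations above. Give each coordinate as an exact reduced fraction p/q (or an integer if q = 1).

1. B_x = 4  [BA · DC = -32 ∩ 2·signedArea(BCA) = -176]
2. B_y = 3  [BA · DC = -32 ∩ 2·signedArea(BCA) = -176]
   → B = (4, 3)

B = (4, 3)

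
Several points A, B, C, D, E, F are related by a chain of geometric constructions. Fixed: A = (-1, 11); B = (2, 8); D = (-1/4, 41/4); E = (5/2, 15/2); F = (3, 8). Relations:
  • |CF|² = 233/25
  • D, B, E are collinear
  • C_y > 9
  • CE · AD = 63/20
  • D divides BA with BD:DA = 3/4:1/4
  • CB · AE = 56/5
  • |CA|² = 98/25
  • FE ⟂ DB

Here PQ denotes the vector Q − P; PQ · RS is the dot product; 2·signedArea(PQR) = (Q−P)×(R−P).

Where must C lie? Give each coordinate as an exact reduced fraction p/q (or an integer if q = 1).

C = (2/5, 48/5)

1. C_x = 2/5  [line -7/2·x + 7/2·y + -161/5 = 0 ∩ |CA|² = 98/25]
2. C_y = 48/5  [line -7/2·x + 7/2·y + -161/5 = 0 ∩ |CA|² = 98/25]
   → C = (2/5, 48/5)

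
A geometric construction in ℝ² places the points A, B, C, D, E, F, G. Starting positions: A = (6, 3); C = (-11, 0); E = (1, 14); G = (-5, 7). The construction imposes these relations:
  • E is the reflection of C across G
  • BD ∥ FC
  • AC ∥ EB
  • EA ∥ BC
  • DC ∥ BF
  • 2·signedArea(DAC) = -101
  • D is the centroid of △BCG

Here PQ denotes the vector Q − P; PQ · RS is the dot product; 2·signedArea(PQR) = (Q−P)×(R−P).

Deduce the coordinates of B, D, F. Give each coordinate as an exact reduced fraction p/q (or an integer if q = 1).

B = (-16, 11)
D = (-32/3, 6)
F = (-49/3, 5)

1. B_x = -16  [EA ∥ BC ∩ AC ∥ EB]
2. B_y = 11  [EA ∥ BC ∩ AC ∥ EB]
   → B = (-16, 11)
3. D_x = -32/3  [D is the centroid of △BCG]
4. D_y = 6  [D is the centroid of △BCG]
   → D = (-32/3, 6)
5. F_x = -49/3  [BD ∥ FC ∩ DC ∥ BF]
6. F_y = 5  [BD ∥ FC ∩ DC ∥ BF]
   → F = (-49/3, 5)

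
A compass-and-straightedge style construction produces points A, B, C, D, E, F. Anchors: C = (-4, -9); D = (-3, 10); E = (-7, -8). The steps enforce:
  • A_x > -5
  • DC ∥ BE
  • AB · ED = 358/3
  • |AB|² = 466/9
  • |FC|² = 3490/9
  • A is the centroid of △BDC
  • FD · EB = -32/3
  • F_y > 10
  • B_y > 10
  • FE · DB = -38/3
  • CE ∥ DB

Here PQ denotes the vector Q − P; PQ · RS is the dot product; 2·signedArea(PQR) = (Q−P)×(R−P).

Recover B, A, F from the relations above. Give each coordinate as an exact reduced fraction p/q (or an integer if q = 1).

1. B_x = -6  [DC ∥ BE ∩ CE ∥ DB]
2. B_y = 11  [DC ∥ BE ∩ CE ∥ DB]
   → B = (-6, 11)
3. A_x = -13/3  [A is the centroid of △BDC]
4. A_y = 4  [A is the centroid of △BDC]
   → A = (-13/3, 4)
5. F_x = -5  [FE · DB = -38/3 ∩ FD · EB = -32/3]
6. F_y = 32/3  [FE · DB = -38/3 ∩ FD · EB = -32/3]
   → F = (-5, 32/3)

A = (-13/3, 4)
B = (-6, 11)
F = (-5, 32/3)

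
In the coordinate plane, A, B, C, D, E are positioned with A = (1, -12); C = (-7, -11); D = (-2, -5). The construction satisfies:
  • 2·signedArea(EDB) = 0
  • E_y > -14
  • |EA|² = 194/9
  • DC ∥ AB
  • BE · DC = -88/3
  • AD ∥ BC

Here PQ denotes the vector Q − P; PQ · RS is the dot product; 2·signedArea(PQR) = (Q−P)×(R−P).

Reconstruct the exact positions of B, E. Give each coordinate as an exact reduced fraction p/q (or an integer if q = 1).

1. B_x = -4  [AD ∥ BC ∩ DC ∥ AB]
2. B_y = -18  [AD ∥ BC ∩ DC ∥ AB]
   → B = (-4, -18)
3. E_x = -10/3  [2·signedArea(EDB) = 0 ∩ BE · DC = -88/3]
4. E_y = -41/3  [2·signedArea(EDB) = 0 ∩ BE · DC = -88/3]
   → E = (-10/3, -41/3)

B = (-4, -18)
E = (-10/3, -41/3)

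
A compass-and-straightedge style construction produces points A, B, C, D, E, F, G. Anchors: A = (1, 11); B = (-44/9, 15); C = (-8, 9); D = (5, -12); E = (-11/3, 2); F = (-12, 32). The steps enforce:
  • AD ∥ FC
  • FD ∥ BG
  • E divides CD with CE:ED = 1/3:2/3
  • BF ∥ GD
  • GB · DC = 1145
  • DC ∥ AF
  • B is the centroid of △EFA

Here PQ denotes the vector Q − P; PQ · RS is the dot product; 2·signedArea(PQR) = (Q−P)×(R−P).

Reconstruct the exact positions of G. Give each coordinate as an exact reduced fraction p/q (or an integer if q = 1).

G = (109/9, -29)

1. G_x = 109/9  [BF ∥ GD ∩ FD ∥ BG]
2. G_y = -29  [BF ∥ GD ∩ FD ∥ BG]
   → G = (109/9, -29)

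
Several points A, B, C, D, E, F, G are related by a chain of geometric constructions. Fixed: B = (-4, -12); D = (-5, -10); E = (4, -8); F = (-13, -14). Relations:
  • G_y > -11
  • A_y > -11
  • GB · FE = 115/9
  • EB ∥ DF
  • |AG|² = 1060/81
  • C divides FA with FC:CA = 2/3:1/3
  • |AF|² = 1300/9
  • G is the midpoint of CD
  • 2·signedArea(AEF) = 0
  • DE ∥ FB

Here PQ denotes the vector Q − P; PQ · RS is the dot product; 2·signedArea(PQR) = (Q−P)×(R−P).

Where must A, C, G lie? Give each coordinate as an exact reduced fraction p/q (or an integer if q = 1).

A = (-5/3, -10)
C = (-49/9, -34/3)
G = (-47/9, -32/3)

1. A_x = -5/3  [line 6·x + -17·y + -160 = 0 ∩ |AF|² = 1300/9]
2. A_y = -10  [line 6·x + -17·y + -160 = 0 ∩ |AF|² = 1300/9]
   → A = (-5/3, -10)
3. C_x = -49/9  [C divides FA with FC:CA = 2/3:1/3]
4. C_y = -34/3  [C divides FA with FC:CA = 2/3:1/3]
   → C = (-49/9, -34/3)
5. G_x = -47/9  [G is the midpoint of CD]
6. G_y = -32/3  [G is the midpoint of CD]
   → G = (-47/9, -32/3)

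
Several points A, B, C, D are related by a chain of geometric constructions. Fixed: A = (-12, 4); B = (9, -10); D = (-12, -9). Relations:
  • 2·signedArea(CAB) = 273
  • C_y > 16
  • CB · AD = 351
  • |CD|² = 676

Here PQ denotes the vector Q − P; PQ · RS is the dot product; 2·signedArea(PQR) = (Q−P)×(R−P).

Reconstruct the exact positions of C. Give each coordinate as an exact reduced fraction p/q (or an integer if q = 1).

C = (-12, 17)

1. C_x = -12  [CB · AD = 351 ∩ 2·signedArea(CAB) = 273]
2. C_y = 17  [CB · AD = 351 ∩ 2·signedArea(CAB) = 273]
   → C = (-12, 17)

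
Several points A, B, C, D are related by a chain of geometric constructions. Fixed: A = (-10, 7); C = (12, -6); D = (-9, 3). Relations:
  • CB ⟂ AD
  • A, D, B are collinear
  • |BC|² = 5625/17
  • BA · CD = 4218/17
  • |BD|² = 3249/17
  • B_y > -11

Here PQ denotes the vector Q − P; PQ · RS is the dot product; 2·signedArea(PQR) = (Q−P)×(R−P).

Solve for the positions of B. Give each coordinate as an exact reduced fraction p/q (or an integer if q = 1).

B = (-96/17, -177/17)

1. B_x = -96/17  [A, D, B are collinear ∩ CB ⟂ AD]
2. B_y = -177/17  [A, D, B are collinear ∩ CB ⟂ AD]
   → B = (-96/17, -177/17)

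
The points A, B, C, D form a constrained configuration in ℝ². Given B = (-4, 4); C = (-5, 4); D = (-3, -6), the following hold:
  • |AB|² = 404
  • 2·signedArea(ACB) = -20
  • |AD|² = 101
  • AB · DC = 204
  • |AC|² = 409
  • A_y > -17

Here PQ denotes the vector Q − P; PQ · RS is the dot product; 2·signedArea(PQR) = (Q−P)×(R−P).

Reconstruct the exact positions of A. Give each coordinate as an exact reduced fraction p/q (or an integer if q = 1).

A = (-2, -16)

1. A_x = -2  [2·signedArea(ACB) = -20 ∩ AB · DC = 204]
2. A_y = -16  [2·signedArea(ACB) = -20 ∩ AB · DC = 204]
   → A = (-2, -16)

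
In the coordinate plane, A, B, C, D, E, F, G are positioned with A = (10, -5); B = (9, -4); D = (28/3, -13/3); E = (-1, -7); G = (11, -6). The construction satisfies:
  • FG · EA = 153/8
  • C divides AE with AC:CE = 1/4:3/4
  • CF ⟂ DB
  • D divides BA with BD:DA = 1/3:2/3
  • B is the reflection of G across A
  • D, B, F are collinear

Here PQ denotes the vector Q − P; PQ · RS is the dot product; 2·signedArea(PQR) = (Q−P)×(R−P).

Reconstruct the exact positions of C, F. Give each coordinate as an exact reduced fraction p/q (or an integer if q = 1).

C = (29/4, -11/2)
F = (71/8, -31/8)

1. C_x = 29/4  [C divides AE with AC:CE = 1/4:3/4]
2. C_y = -11/2  [C divides AE with AC:CE = 1/4:3/4]
   → C = (29/4, -11/2)
3. F_x = 71/8  [D, B, F are collinear ∩ CF ⟂ DB]
4. F_y = -31/8  [D, B, F are collinear ∩ CF ⟂ DB]
   → F = (71/8, -31/8)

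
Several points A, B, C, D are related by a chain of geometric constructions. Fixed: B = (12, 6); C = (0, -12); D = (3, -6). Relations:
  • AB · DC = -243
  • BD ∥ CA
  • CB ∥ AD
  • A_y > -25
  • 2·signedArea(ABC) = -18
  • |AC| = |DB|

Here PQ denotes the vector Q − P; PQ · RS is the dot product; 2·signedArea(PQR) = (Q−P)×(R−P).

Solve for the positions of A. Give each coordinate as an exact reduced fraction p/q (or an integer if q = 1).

1. A_x = -9  [CB ∥ AD ∩ BD ∥ CA]
2. A_y = -24  [CB ∥ AD ∩ BD ∥ CA]
   → A = (-9, -24)

A = (-9, -24)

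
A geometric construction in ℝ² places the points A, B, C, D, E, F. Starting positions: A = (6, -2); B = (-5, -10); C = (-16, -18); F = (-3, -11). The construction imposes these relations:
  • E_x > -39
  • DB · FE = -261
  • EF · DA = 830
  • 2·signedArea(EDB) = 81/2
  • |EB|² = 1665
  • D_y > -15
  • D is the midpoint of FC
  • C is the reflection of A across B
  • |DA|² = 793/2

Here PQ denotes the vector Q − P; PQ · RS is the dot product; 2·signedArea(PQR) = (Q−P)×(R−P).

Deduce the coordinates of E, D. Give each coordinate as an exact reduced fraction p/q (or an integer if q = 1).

1. D_x = -19/2  [D is the midpoint of FC]
2. D_y = -29/2  [D is the midpoint of FC]
   → D = (-19/2, -29/2)
3. E_x = -38  [EF · DA = 830 ∩ 2·signedArea(EDB) = 81/2]
4. E_y = -34  [EF · DA = 830 ∩ 2·signedArea(EDB) = 81/2]
   → E = (-38, -34)

D = (-19/2, -29/2)
E = (-38, -34)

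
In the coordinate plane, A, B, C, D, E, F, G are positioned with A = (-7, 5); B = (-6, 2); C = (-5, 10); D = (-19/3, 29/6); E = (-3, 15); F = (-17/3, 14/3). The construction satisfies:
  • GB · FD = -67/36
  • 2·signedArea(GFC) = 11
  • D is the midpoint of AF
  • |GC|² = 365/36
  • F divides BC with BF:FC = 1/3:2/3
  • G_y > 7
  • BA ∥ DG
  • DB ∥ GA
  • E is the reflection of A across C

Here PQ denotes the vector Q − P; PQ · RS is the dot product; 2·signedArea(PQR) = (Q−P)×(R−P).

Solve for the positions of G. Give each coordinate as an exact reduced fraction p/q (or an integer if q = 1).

G = (-22/3, 47/6)

1. G_x = -22/3  [DB ∥ GA ∩ BA ∥ DG]
2. G_y = 47/6  [DB ∥ GA ∩ BA ∥ DG]
   → G = (-22/3, 47/6)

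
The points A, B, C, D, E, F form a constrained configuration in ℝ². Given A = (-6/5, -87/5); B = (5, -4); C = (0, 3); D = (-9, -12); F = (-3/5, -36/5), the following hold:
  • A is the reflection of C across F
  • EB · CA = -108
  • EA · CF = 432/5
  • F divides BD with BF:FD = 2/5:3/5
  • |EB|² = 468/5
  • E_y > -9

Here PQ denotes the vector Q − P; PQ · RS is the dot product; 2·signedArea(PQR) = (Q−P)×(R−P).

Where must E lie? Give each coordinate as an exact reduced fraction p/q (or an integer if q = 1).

1. E_x = -17/5  [line 3/5·x + 51/5·y + 459/5 = 0 ∩ |EB|² = 468/5]
2. E_y = -44/5  [line 3/5·x + 51/5·y + 459/5 = 0 ∩ |EB|² = 468/5]
   → E = (-17/5, -44/5)

E = (-17/5, -44/5)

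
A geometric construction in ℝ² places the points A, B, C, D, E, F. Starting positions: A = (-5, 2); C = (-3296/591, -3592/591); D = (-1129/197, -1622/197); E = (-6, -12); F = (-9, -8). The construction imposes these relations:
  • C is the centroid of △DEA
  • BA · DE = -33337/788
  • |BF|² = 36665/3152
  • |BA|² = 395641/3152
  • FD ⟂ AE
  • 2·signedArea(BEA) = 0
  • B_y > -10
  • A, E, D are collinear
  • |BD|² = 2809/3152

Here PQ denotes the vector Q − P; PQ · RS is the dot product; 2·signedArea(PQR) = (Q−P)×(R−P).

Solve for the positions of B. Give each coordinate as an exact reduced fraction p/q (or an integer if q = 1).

B = (-4569/788, -3615/394)

1. B_x = -4569/788  [2·signedArea(BEA) = 0 ∩ BA · DE = -33337/788]
2. B_y = -3615/394  [2·signedArea(BEA) = 0 ∩ BA · DE = -33337/788]
   → B = (-4569/788, -3615/394)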